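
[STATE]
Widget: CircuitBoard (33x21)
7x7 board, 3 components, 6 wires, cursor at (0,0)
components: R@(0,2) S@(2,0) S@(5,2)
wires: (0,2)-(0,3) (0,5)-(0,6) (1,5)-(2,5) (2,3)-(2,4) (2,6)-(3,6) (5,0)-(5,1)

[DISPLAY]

   0 1 2 3 4 5 6                 
0  [.]      R ─ ·       · ─ ·    
                                 
1                       ·        
                        │        
2   S           · ─ ·   ·   ·    
                            │    
3                           ·    
                                 
4                                
                                 
5   · ─ ·   S                    
                                 
6                                
Cursor: (0,0)                    
                                 
                                 
                                 
                                 
                                 
                                 


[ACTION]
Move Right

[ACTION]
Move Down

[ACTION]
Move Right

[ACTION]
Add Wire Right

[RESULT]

   0 1 2 3 4 5 6                 
0           R ─ ·       · ─ ·    
                                 
1          [.]─ ·       ·        
                        │        
2   S           · ─ ·   ·   ·    
                            │    
3                           ·    
                                 
4                                
                                 
5   · ─ ·   S                    
                                 
6                                
Cursor: (1,2)                    
                                 
                                 
                                 
                                 
                                 
                                 


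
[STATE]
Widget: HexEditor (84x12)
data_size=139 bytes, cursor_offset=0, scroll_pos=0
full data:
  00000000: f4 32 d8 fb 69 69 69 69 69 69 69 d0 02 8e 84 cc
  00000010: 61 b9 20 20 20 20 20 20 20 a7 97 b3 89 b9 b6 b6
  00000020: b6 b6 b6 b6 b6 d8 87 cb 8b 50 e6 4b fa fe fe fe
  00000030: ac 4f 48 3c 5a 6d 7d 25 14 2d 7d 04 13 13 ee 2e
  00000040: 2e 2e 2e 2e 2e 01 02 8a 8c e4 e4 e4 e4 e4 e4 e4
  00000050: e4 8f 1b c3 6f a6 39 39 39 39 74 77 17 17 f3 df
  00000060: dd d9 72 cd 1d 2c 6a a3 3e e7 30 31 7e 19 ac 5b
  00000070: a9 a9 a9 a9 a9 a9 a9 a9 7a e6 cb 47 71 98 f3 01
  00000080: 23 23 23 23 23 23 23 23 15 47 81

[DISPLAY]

00000000  F4 32 d8 fb 69 69 69 69  69 69 69 d0 02 8e 84 cc  |.2..iiiiiii.....|      
00000010  61 b9 20 20 20 20 20 20  20 a7 97 b3 89 b9 b6 b6  |a.       .......|      
00000020  b6 b6 b6 b6 b6 d8 87 cb  8b 50 e6 4b fa fe fe fe  |.........P.K....|      
00000030  ac 4f 48 3c 5a 6d 7d 25  14 2d 7d 04 13 13 ee 2e  |.OH<Zm}%.-}.....|      
00000040  2e 2e 2e 2e 2e 01 02 8a  8c e4 e4 e4 e4 e4 e4 e4  |................|      
00000050  e4 8f 1b c3 6f a6 39 39  39 39 74 77 17 17 f3 df  |....o.9999tw....|      
00000060  dd d9 72 cd 1d 2c 6a a3  3e e7 30 31 7e 19 ac 5b  |..r..,j.>.01~..[|      
00000070  a9 a9 a9 a9 a9 a9 a9 a9  7a e6 cb 47 71 98 f3 01  |........z..Gq...|      
00000080  23 23 23 23 23 23 23 23  15 47 81                 |########.G.     |      
                                                                                    
                                                                                    
                                                                                    


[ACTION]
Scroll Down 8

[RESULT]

00000080  23 23 23 23 23 23 23 23  15 47 81                 |########.G.     |      
                                                                                    
                                                                                    
                                                                                    
                                                                                    
                                                                                    
                                                                                    
                                                                                    
                                                                                    
                                                                                    
                                                                                    
                                                                                    


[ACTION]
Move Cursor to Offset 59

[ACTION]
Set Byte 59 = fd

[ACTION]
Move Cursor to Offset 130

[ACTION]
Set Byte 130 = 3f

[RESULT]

00000080  23 23 3F 23 23 23 23 23  15 47 81                 |##?#####.G.     |      
                                                                                    
                                                                                    
                                                                                    
                                                                                    
                                                                                    
                                                                                    
                                                                                    
                                                                                    
                                                                                    
                                                                                    
                                                                                    


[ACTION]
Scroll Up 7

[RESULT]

00000010  61 b9 20 20 20 20 20 20  20 a7 97 b3 89 b9 b6 b6  |a.       .......|      
00000020  b6 b6 b6 b6 b6 d8 87 cb  8b 50 e6 4b fa fe fe fe  |.........P.K....|      
00000030  ac 4f 48 3c 5a 6d 7d 25  14 2d 7d fd 13 13 ee 2e  |.OH<Zm}%.-}.....|      
00000040  2e 2e 2e 2e 2e 01 02 8a  8c e4 e4 e4 e4 e4 e4 e4  |................|      
00000050  e4 8f 1b c3 6f a6 39 39  39 39 74 77 17 17 f3 df  |....o.9999tw....|      
00000060  dd d9 72 cd 1d 2c 6a a3  3e e7 30 31 7e 19 ac 5b  |..r..,j.>.01~..[|      
00000070  a9 a9 a9 a9 a9 a9 a9 a9  7a e6 cb 47 71 98 f3 01  |........z..Gq...|      
00000080  23 23 3F 23 23 23 23 23  15 47 81                 |##?#####.G.     |      
                                                                                    
                                                                                    
                                                                                    
                                                                                    


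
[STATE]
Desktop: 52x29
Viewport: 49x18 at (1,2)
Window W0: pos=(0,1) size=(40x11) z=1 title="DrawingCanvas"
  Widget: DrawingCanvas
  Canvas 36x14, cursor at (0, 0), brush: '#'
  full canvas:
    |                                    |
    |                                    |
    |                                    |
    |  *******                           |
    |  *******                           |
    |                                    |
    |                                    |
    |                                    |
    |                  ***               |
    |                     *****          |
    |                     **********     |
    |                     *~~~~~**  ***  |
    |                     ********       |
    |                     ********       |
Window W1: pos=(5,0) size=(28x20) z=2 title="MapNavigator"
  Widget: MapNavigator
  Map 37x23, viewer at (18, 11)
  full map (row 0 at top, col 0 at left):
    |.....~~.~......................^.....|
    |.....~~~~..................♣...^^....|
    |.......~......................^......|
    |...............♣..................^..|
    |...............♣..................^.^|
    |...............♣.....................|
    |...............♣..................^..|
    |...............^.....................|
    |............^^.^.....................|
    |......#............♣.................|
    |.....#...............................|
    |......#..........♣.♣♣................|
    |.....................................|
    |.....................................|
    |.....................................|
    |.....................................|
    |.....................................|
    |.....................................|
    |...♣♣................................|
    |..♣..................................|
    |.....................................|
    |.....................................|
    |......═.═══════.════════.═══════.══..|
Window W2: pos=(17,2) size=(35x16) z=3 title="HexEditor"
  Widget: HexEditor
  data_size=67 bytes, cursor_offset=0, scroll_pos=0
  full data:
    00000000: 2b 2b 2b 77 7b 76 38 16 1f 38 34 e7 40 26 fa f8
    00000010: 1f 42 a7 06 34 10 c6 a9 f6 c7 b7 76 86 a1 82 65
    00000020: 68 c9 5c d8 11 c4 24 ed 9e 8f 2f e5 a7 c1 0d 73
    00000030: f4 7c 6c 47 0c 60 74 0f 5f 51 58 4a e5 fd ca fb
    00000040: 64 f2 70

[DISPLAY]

 Dra┠───────────┏━━━━━━━━━━━━━━━━━━━━━━━━━━━━━━━━
────┃..........♣┃ HexEditor                      
+   ┃..........♣┠────────────────────────────────
    ┃..........♣┃00000000  2B 2b 2b 77 7b 76 38 1
    ┃..........♣┃00000010  1f 42 a7 06 34 10 c6 a
  **┃..........^┃00000020  68 c9 5c d8 11 c4 24 e
  **┃.......^^.^┃00000030  f4 7c 6c 47 0c 60 74 0
    ┃.#.........┃00000040  64 f2 70              
    ┃#..........┃                                
━━━━┃.#.........┃                                
    ┃...........┃                                
    ┃...........┃                                
    ┃...........┃                                
    ┃...........┃                                
    ┃...........┃                                
    ┃...........┗━━━━━━━━━━━━━━━━━━━━━━━━━━━━━━━━
    ┃..........................┃                 
    ┗━━━━━━━━━━━━━━━━━━━━━━━━━━┛                 


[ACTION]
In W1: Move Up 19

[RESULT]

 Dra┠───────────┏━━━━━━━━━━━━━━━━━━━━━━━━━━━━━━━━
────┃           ┃ HexEditor                      
+   ┃           ┠────────────────────────────────
    ┃           ┃00000000  2B 2b 2b 77 7b 76 38 1
    ┃           ┃00000010  1f 42 a7 06 34 10 c6 a
  **┃           ┃00000020  68 c9 5c d8 11 c4 24 e
  **┃           ┃00000030  f4 7c 6c 47 0c 60 74 0
    ┃           ┃00000040  64 f2 70              
    ┃           ┃                                
━━━━┃~~.~.......┃                                
    ┃~~~~.......┃                                
    ┃..~........┃                                
    ┃..........♣┃                                
    ┃..........♣┃                                
    ┃..........♣┃                                
    ┃..........♣┗━━━━━━━━━━━━━━━━━━━━━━━━━━━━━━━━
    ┃..........^...............┃                 
    ┗━━━━━━━━━━━━━━━━━━━━━━━━━━┛                 


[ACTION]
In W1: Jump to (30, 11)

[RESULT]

 Dra┠───────────┏━━━━━━━━━━━━━━━━━━━━━━━━━━━━━━━━
────┃...........┃ HexEditor                      
+   ┃...........┠────────────────────────────────
    ┃...........┃00000000  2B 2b 2b 77 7b 76 38 1
    ┃...........┃00000010  1f 42 a7 06 34 10 c6 a
  **┃...........┃00000020  68 c9 5c d8 11 c4 24 e
  **┃...........┃00000030  f4 7c 6c 47 0c 60 74 0
    ┃..♣........┃00000040  64 f2 70              
    ┃...........┃                                
━━━━┃♣.♣♣.......┃                                
    ┃...........┃                                
    ┃...........┃                                
    ┃...........┃                                
    ┃...........┃                                
    ┃...........┃                                
    ┃...........┗━━━━━━━━━━━━━━━━━━━━━━━━━━━━━━━━
    ┃....................      ┃                 
    ┗━━━━━━━━━━━━━━━━━━━━━━━━━━┛                 


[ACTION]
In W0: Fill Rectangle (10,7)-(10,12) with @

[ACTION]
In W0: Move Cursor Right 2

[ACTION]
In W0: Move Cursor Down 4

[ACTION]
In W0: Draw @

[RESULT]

 Dra┠───────────┏━━━━━━━━━━━━━━━━━━━━━━━━━━━━━━━━
────┃...........┃ HexEditor                      
    ┃...........┠────────────────────────────────
    ┃...........┃00000000  2B 2b 2b 77 7b 76 38 1
    ┃...........┃00000010  1f 42 a7 06 34 10 c6 a
  **┃...........┃00000020  68 c9 5c d8 11 c4 24 e
  @*┃...........┃00000030  f4 7c 6c 47 0c 60 74 0
    ┃..♣........┃00000040  64 f2 70              
    ┃...........┃                                
━━━━┃♣.♣♣.......┃                                
    ┃...........┃                                
    ┃...........┃                                
    ┃...........┃                                
    ┃...........┃                                
    ┃...........┃                                
    ┃...........┗━━━━━━━━━━━━━━━━━━━━━━━━━━━━━━━━
    ┃....................      ┃                 
    ┗━━━━━━━━━━━━━━━━━━━━━━━━━━┛                 


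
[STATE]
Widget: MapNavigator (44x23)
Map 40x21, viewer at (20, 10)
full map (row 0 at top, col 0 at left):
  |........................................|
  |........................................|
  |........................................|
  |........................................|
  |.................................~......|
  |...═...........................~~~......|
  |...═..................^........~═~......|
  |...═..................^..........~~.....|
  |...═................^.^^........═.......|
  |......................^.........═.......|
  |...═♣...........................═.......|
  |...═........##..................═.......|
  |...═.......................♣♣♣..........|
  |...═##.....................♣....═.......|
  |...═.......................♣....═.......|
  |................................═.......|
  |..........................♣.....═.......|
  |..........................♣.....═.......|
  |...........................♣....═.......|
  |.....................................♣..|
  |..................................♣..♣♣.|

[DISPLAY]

                                            
  ........................................  
  ........................................  
  ........................................  
  ........................................  
  .................................~......  
  ...═...........................~~~......  
  ...═..................^........~═~......  
  ...═..................^..........~~.....  
  ...═................^.^^........═.......  
  ......................^.........═.......  
  ...═♣...............@...........═.......  
  ...═........##..................═.......  
  ...═.......................♣♣♣..........  
  ...═##.....................♣....═.......  
  ...═.......................♣....═.......  
  ................................═.......  
  ..........................♣.....═.......  
  ..........................♣.....═.......  
  ...........................♣....═.......  
  .....................................♣..  
  ..................................♣..♣♣.  
                                            


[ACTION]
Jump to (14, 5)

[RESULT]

                                            
                                            
                                            
                                            
                                            
                                            
        ....................................
        ....................................
        ....................................
        ....................................
        .................................~..
        ...═..........@................~~~..
        ...═..................^........~═~..
        ...═..................^..........~~.
        ...═................^.^^........═...
        ......................^.........═...
        ...═♣...........................═...
        ...═........##..................═...
        ...═.......................♣♣♣......
        ...═##.....................♣....═...
        ...═.......................♣....═...
        ................................═...
        ..........................♣.....═...


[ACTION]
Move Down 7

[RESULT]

        ....................................
        ....................................
        ....................................
        .................................~..
        ...═...........................~~~..
        ...═..................^........~═~..
        ...═..................^..........~~.
        ...═................^.^^........═...
        ......................^.........═...
        ...═♣...........................═...
        ...═........##..................═...
        ...═..........@............♣♣♣......
        ...═##.....................♣....═...
        ...═.......................♣....═...
        ................................═...
        ..........................♣.....═...
        ..........................♣.....═...
        ...........................♣....═...
        ....................................
        ..................................♣.
                                            
                                            
                                            


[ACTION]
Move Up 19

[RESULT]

                                            
                                            
                                            
                                            
                                            
                                            
                                            
                                            
                                            
                                            
                                            
        ..............@.....................
        ....................................
        ....................................
        ....................................
        .................................~..
        ...═...........................~~~..
        ...═..................^........~═~..
        ...═..................^..........~~.
        ...═................^.^^........═...
        ......................^.........═...
        ...═♣...........................═...
        ...═........##..................═...


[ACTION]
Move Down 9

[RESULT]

                                            
                                            
        ....................................
        ....................................
        ....................................
        ....................................
        .................................~..
        ...═...........................~~~..
        ...═..................^........~═~..
        ...═..................^..........~~.
        ...═................^.^^........═...
        ..............@.......^.........═...
        ...═♣...........................═...
        ...═........##..................═...
        ...═.......................♣♣♣......
        ...═##.....................♣....═...
        ...═.......................♣....═...
        ................................═...
        ..........................♣.....═...
        ..........................♣.....═...
        ...........................♣....═...
        ....................................
        ..................................♣.


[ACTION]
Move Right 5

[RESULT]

                                            
                                            
   ........................................ 
   ........................................ 
   ........................................ 
   ........................................ 
   .................................~...... 
   ...═...........................~~~...... 
   ...═..................^........~═~...... 
   ...═..................^..........~~..... 
   ...═................^.^^........═....... 
   ...................@..^.........═....... 
   ...═♣...........................═....... 
   ...═........##..................═....... 
   ...═.......................♣♣♣.......... 
   ...═##.....................♣....═....... 
   ...═.......................♣....═....... 
   ................................═....... 
   ..........................♣.....═....... 
   ..........................♣.....═....... 
   ...........................♣....═....... 
   .....................................♣.. 
   ..................................♣..♣♣. 


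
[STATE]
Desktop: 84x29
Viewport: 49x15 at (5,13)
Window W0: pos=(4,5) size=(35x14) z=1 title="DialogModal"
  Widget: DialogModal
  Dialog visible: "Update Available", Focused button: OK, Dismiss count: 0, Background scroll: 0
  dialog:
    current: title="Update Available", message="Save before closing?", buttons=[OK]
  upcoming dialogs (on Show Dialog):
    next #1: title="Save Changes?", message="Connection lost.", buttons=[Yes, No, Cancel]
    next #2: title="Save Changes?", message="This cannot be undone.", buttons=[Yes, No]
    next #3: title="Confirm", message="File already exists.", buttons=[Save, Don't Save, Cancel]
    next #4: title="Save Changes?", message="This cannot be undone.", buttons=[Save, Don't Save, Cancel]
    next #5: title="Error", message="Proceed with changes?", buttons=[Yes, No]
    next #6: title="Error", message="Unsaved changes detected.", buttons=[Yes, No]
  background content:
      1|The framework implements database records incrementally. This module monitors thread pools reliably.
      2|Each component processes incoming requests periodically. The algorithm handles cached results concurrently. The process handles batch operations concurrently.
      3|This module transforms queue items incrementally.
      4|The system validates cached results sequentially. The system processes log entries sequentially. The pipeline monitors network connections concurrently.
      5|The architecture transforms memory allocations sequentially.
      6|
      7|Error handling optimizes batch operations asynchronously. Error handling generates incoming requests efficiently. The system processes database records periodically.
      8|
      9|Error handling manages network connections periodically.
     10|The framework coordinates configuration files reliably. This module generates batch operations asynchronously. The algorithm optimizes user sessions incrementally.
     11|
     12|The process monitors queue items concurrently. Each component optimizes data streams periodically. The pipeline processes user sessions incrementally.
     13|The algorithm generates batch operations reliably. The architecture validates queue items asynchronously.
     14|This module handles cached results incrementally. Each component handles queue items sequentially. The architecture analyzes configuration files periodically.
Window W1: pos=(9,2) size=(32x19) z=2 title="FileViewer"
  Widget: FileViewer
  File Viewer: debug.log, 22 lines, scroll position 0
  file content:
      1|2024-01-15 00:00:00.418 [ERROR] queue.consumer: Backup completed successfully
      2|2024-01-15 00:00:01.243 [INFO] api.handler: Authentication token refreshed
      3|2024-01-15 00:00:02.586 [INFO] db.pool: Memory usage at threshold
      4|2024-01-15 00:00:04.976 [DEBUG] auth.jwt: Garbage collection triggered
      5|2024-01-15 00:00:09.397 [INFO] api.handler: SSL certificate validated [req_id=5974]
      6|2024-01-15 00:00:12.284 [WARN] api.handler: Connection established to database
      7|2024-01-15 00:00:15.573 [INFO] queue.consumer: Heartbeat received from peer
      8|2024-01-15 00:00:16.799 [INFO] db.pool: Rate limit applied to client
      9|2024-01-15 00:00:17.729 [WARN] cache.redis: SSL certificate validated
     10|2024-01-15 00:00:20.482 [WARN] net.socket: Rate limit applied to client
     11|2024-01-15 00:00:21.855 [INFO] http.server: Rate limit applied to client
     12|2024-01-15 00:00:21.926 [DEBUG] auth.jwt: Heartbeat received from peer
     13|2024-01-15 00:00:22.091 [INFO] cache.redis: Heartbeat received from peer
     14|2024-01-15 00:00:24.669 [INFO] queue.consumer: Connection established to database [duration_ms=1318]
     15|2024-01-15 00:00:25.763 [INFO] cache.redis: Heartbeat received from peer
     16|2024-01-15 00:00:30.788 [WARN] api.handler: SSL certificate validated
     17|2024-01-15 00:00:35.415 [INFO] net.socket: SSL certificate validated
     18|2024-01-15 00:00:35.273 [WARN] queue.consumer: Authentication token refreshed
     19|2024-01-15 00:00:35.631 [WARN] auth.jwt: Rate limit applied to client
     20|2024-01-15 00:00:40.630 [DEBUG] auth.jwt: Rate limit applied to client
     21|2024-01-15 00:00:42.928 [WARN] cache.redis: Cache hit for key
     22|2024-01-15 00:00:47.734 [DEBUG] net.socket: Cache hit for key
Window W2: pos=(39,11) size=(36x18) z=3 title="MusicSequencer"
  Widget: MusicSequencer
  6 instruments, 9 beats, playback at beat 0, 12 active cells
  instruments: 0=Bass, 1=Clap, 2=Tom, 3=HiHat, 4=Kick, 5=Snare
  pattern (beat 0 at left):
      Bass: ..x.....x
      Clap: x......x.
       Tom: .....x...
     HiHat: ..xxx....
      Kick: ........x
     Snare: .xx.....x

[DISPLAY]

    ┃2024-01-15 00:00:17.729 [WARN┠──────────────
Erro┃2024-01-15 00:00:20.482 [WARN┃      ▼1234567
    ┃2024-01-15 00:00:21.855 [INFO┃  Bass··█·····
Erro┃2024-01-15 00:00:21.926 [DEBU┃  Clap█······█
The ┃2024-01-15 00:00:22.091 [INFO┃   Tom·····█··
━━━━┃2024-01-15 00:00:24.669 [INFO┃ HiHat··███···
    ┃2024-01-15 00:00:25.763 [INFO┃  Kick········
    ┗━━━━━━━━━━━━━━━━━━━━━━━━━━━━━┃ Snare·██·····
                                  ┃              
                                  ┃              
                                  ┃              
                                  ┃              
                                  ┃              
                                  ┃              
                                  ┃              


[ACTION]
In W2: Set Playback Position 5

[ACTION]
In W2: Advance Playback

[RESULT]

    ┃2024-01-15 00:00:17.729 [WARN┠──────────────
Erro┃2024-01-15 00:00:20.482 [WARN┃      012345▼7
    ┃2024-01-15 00:00:21.855 [INFO┃  Bass··█·····
Erro┃2024-01-15 00:00:21.926 [DEBU┃  Clap█······█
The ┃2024-01-15 00:00:22.091 [INFO┃   Tom·····█··
━━━━┃2024-01-15 00:00:24.669 [INFO┃ HiHat··███···
    ┃2024-01-15 00:00:25.763 [INFO┃  Kick········
    ┗━━━━━━━━━━━━━━━━━━━━━━━━━━━━━┃ Snare·██·····
                                  ┃              
                                  ┃              
                                  ┃              
                                  ┃              
                                  ┃              
                                  ┃              
                                  ┃              


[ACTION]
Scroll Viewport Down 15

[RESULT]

Erro┃2024-01-15 00:00:20.482 [WARN┃      012345▼7
    ┃2024-01-15 00:00:21.855 [INFO┃  Bass··█·····
Erro┃2024-01-15 00:00:21.926 [DEBU┃  Clap█······█
The ┃2024-01-15 00:00:22.091 [INFO┃   Tom·····█··
━━━━┃2024-01-15 00:00:24.669 [INFO┃ HiHat··███···
    ┃2024-01-15 00:00:25.763 [INFO┃  Kick········
    ┗━━━━━━━━━━━━━━━━━━━━━━━━━━━━━┃ Snare·██·····
                                  ┃              
                                  ┃              
                                  ┃              
                                  ┃              
                                  ┃              
                                  ┃              
                                  ┃              
                                  ┗━━━━━━━━━━━━━━


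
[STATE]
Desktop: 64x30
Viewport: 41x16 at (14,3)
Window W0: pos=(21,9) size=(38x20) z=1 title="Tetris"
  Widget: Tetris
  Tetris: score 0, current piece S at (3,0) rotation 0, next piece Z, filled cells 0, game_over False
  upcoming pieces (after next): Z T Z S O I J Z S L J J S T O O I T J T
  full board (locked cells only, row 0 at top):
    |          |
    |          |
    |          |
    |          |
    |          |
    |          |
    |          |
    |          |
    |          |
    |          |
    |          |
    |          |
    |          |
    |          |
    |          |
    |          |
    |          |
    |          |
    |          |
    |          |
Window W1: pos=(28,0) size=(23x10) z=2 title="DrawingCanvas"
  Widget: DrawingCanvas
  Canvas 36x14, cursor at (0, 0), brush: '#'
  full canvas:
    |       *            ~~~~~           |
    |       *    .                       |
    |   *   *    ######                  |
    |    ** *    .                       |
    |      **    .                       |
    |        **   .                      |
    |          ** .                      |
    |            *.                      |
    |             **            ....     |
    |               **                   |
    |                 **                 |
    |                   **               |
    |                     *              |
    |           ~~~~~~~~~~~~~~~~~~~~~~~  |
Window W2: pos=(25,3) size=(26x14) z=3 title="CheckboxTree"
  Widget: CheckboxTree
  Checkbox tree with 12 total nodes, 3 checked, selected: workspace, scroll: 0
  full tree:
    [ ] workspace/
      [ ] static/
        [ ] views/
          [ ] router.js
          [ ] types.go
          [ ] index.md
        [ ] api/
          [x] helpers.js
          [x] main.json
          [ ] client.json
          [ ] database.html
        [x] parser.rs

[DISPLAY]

           ┏━━━━━━━━━━━━━━━━━━━━━━━━┓    
           ┃ CheckboxTree           ┃    
           ┠────────────────────────┨    
           ┃>[-] workspace/         ┃    
           ┃   [-] static/          ┃    
           ┃     [ ] views/         ┃    
       ┏━━━┃       [ ] router.js    ┃━━━━
       ┃ Te┃       [ ] types.go     ┃    
       ┠───┃       [ ] index.md     ┃────
       ┃   ┃     [-] api/           ┃    
       ┃   ┃       [x] helpers.js   ┃    
       ┃   ┃       [x] main.json    ┃    
       ┃   ┃       [ ] client.json  ┃    
       ┃   ┗━━━━━━━━━━━━━━━━━━━━━━━━┛    
       ┃          │                      
       ┃          │Score:                


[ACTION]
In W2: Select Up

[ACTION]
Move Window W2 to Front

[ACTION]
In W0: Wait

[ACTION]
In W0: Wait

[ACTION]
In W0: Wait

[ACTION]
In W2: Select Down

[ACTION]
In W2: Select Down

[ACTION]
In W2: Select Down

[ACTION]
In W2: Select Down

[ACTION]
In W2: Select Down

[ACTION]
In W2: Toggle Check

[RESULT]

           ┏━━━━━━━━━━━━━━━━━━━━━━━━┓    
           ┃ CheckboxTree           ┃    
           ┠────────────────────────┨    
           ┃ [-] workspace/         ┃    
           ┃   [-] static/          ┃    
           ┃     [-] views/         ┃    
       ┏━━━┃       [ ] router.js    ┃━━━━
       ┃ Te┃       [ ] types.go     ┃    
       ┠───┃>      [x] index.md     ┃────
       ┃   ┃     [-] api/           ┃    
       ┃   ┃       [x] helpers.js   ┃    
       ┃   ┃       [x] main.json    ┃    
       ┃   ┃       [ ] client.json  ┃    
       ┃   ┗━━━━━━━━━━━━━━━━━━━━━━━━┛    
       ┃          │                      
       ┃          │Score:                


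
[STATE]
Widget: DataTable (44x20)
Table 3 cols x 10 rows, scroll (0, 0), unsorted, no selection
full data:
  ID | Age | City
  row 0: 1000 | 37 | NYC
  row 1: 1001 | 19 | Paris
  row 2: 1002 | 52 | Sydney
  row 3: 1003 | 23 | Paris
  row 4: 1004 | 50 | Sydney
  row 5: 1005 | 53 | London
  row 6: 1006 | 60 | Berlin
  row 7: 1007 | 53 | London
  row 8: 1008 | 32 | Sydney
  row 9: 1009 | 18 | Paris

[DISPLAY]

ID  │Age│City                               
────┼───┼──────                             
1000│37 │NYC                                
1001│19 │Paris                              
1002│52 │Sydney                             
1003│23 │Paris                              
1004│50 │Sydney                             
1005│53 │London                             
1006│60 │Berlin                             
1007│53 │London                             
1008│32 │Sydney                             
1009│18 │Paris                              
                                            
                                            
                                            
                                            
                                            
                                            
                                            
                                            


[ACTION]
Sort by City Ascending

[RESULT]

ID  │Age│City ▲                             
────┼───┼──────                             
1006│60 │Berlin                             
1005│53 │London                             
1007│53 │London                             
1000│37 │NYC                                
1001│19 │Paris                              
1003│23 │Paris                              
1009│18 │Paris                              
1002│52 │Sydney                             
1004│50 │Sydney                             
1008│32 │Sydney                             
                                            
                                            
                                            
                                            
                                            
                                            
                                            
                                            


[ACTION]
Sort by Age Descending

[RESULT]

ID  │Ag▼│City                               
────┼───┼──────                             
1006│60 │Berlin                             
1005│53 │London                             
1007│53 │London                             
1002│52 │Sydney                             
1004│50 │Sydney                             
1000│37 │NYC                                
1008│32 │Sydney                             
1003│23 │Paris                              
1001│19 │Paris                              
1009│18 │Paris                              
                                            
                                            
                                            
                                            
                                            
                                            
                                            
                                            


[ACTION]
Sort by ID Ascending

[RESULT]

ID ▲│Age│City                               
────┼───┼──────                             
1000│37 │NYC                                
1001│19 │Paris                              
1002│52 │Sydney                             
1003│23 │Paris                              
1004│50 │Sydney                             
1005│53 │London                             
1006│60 │Berlin                             
1007│53 │London                             
1008│32 │Sydney                             
1009│18 │Paris                              
                                            
                                            
                                            
                                            
                                            
                                            
                                            
                                            


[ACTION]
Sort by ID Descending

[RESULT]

ID ▼│Age│City                               
────┼───┼──────                             
1009│18 │Paris                              
1008│32 │Sydney                             
1007│53 │London                             
1006│60 │Berlin                             
1005│53 │London                             
1004│50 │Sydney                             
1003│23 │Paris                              
1002│52 │Sydney                             
1001│19 │Paris                              
1000│37 │NYC                                
                                            
                                            
                                            
                                            
                                            
                                            
                                            
                                            


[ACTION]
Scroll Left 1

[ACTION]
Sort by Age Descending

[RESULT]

ID  │Ag▼│City                               
────┼───┼──────                             
1006│60 │Berlin                             
1007│53 │London                             
1005│53 │London                             
1002│52 │Sydney                             
1004│50 │Sydney                             
1000│37 │NYC                                
1008│32 │Sydney                             
1003│23 │Paris                              
1001│19 │Paris                              
1009│18 │Paris                              
                                            
                                            
                                            
                                            
                                            
                                            
                                            
                                            


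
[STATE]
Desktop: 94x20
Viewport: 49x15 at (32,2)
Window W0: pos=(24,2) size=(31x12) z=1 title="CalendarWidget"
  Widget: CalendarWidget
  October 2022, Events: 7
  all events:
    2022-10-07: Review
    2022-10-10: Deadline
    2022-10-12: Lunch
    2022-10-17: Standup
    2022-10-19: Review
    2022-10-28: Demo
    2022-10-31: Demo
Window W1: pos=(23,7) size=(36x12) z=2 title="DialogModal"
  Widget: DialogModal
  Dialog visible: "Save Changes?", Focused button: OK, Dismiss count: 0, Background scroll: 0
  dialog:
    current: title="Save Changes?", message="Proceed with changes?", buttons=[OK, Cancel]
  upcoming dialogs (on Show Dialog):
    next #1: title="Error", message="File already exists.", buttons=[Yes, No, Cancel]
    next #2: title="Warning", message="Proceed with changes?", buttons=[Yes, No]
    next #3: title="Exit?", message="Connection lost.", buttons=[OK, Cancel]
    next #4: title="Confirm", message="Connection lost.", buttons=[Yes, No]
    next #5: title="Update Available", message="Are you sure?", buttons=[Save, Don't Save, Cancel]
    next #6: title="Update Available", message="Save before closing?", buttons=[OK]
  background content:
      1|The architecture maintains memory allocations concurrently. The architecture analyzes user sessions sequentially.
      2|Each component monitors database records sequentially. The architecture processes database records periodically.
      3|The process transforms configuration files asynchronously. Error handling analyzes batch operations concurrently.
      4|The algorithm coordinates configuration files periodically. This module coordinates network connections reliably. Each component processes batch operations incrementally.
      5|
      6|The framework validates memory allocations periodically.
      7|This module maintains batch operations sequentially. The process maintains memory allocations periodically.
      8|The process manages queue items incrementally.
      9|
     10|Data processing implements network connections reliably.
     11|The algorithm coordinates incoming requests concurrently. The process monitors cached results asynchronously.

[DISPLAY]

━━━━━━━━━━━━━━━━━━━━━━┓                          
arWidget              ┃                          
──────────────────────┨                          
  October 2022        ┃                          
e Th Fr Sa Su         ┃                          
━━━━━━━━━━━━━━━━━━━━━━━━━━┓                      
odal                      ┃                      
──────────────────────────┨                      
itecture maintains memory ┃                      
────────────────────┐ase r┃                      
  Save Changes?     │urati┃                      
oceed with changes? │figur┃                      
  [OK]  Cancel      │     ┃                      
────────────────────┘y all┃                      
ule maintains batch operat┃                      


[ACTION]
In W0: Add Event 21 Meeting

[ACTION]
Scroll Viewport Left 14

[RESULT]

      ┏━━━━━━━━━━━━━━━━━━━━━━━━━━━━━┓            
      ┃ CalendarWidget              ┃            
      ┠─────────────────────────────┨            
      ┃         October 2022        ┃            
      ┃Mo Tu We Th Fr Sa Su         ┃            
     ┏━━━━━━━━━━━━━━━━━━━━━━━━━━━━━━━━━━┓        
     ┃ DialogModal                      ┃        
     ┠──────────────────────────────────┨        
     ┃The architecture maintains memory ┃        
     ┃Each┌───────────────────────┐ase r┃        
     ┃The │     Save Changes?     │urati┃        
     ┃The │ Proceed with changes? │figur┃        
     ┃    │     [OK]  Cancel      │     ┃        
     ┃The └───────────────────────┘y all┃        
     ┃This module maintains batch operat┃        


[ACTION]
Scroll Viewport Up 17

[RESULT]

                                                 
                                                 
      ┏━━━━━━━━━━━━━━━━━━━━━━━━━━━━━┓            
      ┃ CalendarWidget              ┃            
      ┠─────────────────────────────┨            
      ┃         October 2022        ┃            
      ┃Mo Tu We Th Fr Sa Su         ┃            
     ┏━━━━━━━━━━━━━━━━━━━━━━━━━━━━━━━━━━┓        
     ┃ DialogModal                      ┃        
     ┠──────────────────────────────────┨        
     ┃The architecture maintains memory ┃        
     ┃Each┌───────────────────────┐ase r┃        
     ┃The │     Save Changes?     │urati┃        
     ┃The │ Proceed with changes? │figur┃        
     ┃    │     [OK]  Cancel      │     ┃        


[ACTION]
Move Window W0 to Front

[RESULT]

                                                 
                                                 
      ┏━━━━━━━━━━━━━━━━━━━━━━━━━━━━━┓            
      ┃ CalendarWidget              ┃            
      ┠─────────────────────────────┨            
      ┃         October 2022        ┃            
      ┃Mo Tu We Th Fr Sa Su         ┃            
     ┏┃                1  2         ┃━━━┓        
     ┃┃ 3  4  5  6  7*  8  9        ┃   ┃        
     ┠┃10* 11 12* 13 14 15 16       ┃───┨        
     ┃┃17* 18 19* 20 21* 22 23      ┃ry ┃        
     ┃┃24 25 26 27 28* 29 30        ┃e r┃        
     ┃┃31*                          ┃ati┃        
     ┃┗━━━━━━━━━━━━━━━━━━━━━━━━━━━━━┛gur┃        
     ┃    │     [OK]  Cancel      │     ┃        
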